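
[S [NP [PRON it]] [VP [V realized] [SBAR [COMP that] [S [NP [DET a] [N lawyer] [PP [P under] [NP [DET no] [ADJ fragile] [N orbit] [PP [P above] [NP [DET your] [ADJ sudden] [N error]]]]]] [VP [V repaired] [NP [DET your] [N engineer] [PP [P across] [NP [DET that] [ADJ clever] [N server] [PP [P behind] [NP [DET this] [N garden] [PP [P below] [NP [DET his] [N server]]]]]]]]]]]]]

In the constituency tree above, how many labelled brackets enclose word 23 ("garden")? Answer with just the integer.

11

Path from the root down to the word: S → VP → SBAR → S → VP → NP → PP → NP → PP → NP → N. That is 11 enclosing brackets.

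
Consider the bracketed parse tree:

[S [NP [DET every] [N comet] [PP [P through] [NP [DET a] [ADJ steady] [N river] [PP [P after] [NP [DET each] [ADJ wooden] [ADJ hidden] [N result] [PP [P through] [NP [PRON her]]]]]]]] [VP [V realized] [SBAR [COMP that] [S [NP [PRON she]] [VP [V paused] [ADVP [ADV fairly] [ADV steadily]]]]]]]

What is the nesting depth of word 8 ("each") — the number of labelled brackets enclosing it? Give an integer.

The word sits inside DET, which is inside NP, inside PP, inside NP, inside PP, inside NP, inside S — 7 brackets in all.

7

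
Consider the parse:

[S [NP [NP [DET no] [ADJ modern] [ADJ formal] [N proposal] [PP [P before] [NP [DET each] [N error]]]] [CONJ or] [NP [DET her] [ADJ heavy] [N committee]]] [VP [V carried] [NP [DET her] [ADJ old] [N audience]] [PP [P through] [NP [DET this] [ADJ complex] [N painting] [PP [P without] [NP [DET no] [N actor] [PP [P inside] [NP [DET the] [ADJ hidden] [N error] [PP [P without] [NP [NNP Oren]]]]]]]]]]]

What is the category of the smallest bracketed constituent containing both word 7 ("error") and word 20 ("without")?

S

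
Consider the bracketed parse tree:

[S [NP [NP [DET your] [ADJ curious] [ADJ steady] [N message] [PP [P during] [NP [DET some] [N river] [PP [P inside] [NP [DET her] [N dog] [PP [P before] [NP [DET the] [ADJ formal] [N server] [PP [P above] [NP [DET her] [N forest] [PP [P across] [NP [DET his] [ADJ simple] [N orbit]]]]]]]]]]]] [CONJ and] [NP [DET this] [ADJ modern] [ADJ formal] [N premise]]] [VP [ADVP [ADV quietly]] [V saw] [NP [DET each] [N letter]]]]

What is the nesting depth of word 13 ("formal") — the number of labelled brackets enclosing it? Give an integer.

10

The word sits inside ADJ, which is inside NP, inside PP, inside NP, inside PP, inside NP, inside PP, inside NP, inside NP, inside S — 10 brackets in all.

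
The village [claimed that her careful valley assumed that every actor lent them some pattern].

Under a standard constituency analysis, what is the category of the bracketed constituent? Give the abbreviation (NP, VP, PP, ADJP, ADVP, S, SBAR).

VP

The bracketed span "claimed that her careful valley assumed that every actor lent them some pattern" is headed by "claimed", making it a verb phrase (VP).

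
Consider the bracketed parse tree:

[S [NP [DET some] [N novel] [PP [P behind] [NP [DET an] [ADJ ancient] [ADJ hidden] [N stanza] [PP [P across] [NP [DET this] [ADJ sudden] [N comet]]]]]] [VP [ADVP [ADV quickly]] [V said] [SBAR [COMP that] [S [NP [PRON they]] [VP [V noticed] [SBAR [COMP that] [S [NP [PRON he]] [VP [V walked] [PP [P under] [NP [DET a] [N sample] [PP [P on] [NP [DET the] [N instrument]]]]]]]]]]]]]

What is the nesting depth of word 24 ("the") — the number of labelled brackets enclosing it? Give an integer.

The word sits inside DET, which is inside NP, inside PP, inside NP, inside PP, inside VP, inside S, inside SBAR, inside VP, inside S, inside SBAR, inside VP, inside S — 13 brackets in all.

13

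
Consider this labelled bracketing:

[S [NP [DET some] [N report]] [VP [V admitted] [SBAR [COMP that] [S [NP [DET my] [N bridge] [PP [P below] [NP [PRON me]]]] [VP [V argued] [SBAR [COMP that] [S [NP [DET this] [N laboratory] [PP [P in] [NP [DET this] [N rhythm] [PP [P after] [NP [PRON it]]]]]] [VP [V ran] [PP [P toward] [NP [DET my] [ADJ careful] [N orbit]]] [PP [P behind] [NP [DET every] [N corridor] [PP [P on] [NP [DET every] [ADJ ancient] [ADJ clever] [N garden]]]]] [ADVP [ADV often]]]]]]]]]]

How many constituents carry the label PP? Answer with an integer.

Listing each PP by its span: [PP below me]; [PP in this rhythm after it]; [PP after it]; [PP toward my careful orbit]; [PP behind every corridor on every ancient clever garden]; [PP on every ancient clever garden] — that makes 6.

6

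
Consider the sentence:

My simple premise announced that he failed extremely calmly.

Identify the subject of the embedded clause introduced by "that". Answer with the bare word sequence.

he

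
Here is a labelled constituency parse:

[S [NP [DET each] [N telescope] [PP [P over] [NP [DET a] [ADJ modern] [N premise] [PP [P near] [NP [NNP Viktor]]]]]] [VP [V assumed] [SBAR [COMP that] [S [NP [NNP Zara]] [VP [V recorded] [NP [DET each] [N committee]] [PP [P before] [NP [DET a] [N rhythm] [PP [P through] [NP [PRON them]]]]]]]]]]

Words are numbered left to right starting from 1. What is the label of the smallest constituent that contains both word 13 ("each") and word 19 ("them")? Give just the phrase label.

VP

Both words fall inside [VP recorded each committee before a rhythm through them] (words 12–19), and no smaller constituent contains them both. Label: VP.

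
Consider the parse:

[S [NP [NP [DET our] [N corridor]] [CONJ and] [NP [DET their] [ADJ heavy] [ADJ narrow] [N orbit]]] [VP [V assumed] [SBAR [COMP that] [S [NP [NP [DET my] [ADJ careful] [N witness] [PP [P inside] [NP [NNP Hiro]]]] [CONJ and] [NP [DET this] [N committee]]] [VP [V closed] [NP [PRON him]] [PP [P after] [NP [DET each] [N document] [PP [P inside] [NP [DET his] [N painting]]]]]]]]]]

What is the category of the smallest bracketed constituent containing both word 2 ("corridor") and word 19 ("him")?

S

Word 2 lies under S → NP → NP → N; word 19 lies under S → VP → SBAR → S → VP → NP → PRON. The lowest shared node is the S.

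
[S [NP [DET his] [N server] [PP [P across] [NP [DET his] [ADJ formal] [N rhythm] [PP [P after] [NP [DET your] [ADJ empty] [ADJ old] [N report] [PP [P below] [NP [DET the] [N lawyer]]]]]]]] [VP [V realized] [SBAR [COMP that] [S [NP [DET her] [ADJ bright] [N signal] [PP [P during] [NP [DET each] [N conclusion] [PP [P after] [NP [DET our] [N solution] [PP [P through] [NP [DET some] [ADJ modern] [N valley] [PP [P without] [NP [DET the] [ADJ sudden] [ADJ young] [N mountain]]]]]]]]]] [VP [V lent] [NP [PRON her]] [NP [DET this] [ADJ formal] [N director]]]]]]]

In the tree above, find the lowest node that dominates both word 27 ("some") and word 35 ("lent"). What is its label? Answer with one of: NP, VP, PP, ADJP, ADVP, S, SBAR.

S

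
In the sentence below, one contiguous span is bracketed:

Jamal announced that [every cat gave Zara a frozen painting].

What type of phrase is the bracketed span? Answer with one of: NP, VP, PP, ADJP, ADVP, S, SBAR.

S

The bracketed span "every cat gave Zara a frozen painting" is headed by "gave", making it a clause (S).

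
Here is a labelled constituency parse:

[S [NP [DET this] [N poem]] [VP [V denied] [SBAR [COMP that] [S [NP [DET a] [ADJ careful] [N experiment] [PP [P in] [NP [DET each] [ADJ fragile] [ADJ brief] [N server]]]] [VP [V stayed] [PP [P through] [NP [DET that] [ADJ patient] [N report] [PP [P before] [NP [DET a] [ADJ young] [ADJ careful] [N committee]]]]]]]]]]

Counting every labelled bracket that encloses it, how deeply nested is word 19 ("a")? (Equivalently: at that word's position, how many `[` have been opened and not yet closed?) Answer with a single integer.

10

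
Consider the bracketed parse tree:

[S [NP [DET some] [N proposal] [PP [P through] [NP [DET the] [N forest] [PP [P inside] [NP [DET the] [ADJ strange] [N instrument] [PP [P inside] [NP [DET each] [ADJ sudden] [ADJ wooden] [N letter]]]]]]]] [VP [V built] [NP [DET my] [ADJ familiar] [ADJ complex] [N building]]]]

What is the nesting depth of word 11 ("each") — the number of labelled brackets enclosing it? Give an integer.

The word sits inside DET, which is inside NP, inside PP, inside NP, inside PP, inside NP, inside PP, inside NP, inside S — 9 brackets in all.

9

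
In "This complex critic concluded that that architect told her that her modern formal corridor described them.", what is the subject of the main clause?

this complex critic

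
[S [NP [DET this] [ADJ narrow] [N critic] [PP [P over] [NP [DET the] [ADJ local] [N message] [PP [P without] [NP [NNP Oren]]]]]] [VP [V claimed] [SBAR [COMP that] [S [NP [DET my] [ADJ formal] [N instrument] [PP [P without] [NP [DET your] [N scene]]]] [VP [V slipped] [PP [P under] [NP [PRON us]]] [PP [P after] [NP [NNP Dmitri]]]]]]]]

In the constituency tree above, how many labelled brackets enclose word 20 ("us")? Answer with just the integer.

8

Counting open brackets not yet closed at "us": [S [VP [SBAR [S [VP [PP [NP [PRON = 8.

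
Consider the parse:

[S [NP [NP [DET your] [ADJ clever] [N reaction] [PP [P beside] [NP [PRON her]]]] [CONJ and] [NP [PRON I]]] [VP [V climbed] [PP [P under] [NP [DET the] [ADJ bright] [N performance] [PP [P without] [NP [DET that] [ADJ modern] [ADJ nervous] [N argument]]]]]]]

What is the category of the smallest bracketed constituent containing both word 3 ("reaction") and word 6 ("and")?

Word 3 lies under S → NP → NP → N; word 6 lies under S → NP → CONJ. The lowest shared node is the NP.

NP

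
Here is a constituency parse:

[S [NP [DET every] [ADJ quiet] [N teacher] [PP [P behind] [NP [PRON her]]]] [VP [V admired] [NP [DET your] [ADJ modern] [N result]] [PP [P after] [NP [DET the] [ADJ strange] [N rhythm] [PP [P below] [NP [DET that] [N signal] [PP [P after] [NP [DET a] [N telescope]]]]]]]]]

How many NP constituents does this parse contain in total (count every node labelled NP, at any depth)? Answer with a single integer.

The NP constituents are: [NP every quiet teacher behind her]; [NP her]; [NP your modern result]; [NP the strange rhythm below that signal after a telescope]; [NP that signal after a telescope]; [NP a telescope]. Total: 6.

6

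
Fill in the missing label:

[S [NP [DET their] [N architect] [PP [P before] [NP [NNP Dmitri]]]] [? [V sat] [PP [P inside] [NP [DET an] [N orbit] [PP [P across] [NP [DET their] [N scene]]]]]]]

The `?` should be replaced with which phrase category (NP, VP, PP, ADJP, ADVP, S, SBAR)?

VP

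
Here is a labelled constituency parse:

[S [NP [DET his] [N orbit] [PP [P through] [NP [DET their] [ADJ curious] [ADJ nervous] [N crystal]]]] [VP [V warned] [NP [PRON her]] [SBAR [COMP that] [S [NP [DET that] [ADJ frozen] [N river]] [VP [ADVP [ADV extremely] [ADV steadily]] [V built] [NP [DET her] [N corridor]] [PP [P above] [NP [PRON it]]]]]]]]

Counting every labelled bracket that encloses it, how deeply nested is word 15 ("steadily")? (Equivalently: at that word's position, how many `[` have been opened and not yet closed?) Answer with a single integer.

7

Path from the root down to the word: S → VP → SBAR → S → VP → ADVP → ADV. That is 7 enclosing brackets.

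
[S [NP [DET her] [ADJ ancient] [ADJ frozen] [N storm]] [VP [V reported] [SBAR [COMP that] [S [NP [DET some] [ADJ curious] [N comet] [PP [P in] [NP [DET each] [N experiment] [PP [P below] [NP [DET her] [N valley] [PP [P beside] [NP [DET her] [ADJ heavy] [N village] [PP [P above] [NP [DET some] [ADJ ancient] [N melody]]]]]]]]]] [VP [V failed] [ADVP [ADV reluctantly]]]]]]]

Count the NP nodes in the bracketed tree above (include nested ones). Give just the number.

6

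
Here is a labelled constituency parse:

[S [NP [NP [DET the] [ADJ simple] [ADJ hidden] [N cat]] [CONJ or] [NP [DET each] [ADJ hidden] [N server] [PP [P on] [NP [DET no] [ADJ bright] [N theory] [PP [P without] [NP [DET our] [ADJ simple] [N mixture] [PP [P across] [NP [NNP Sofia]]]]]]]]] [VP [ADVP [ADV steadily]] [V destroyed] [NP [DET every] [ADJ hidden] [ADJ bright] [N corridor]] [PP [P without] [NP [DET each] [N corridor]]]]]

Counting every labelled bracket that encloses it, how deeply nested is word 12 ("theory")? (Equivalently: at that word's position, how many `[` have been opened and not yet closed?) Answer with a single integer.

6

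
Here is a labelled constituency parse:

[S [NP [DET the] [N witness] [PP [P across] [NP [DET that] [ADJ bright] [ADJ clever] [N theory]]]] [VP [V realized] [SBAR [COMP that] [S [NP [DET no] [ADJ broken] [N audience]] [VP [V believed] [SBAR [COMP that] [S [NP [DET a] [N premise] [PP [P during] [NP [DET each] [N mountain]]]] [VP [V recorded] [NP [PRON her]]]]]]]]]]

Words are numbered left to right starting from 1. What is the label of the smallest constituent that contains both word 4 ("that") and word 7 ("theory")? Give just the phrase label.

NP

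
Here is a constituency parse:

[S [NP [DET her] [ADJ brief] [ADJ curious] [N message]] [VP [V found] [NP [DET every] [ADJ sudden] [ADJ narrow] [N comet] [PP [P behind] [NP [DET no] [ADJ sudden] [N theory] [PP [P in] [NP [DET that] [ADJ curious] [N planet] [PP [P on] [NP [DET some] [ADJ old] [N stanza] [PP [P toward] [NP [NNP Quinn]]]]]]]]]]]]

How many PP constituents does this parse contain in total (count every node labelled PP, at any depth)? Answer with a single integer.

4

Scanning left to right, an opening `[PP` appears at word positions 10, 14, 18, 22 — 4 in total.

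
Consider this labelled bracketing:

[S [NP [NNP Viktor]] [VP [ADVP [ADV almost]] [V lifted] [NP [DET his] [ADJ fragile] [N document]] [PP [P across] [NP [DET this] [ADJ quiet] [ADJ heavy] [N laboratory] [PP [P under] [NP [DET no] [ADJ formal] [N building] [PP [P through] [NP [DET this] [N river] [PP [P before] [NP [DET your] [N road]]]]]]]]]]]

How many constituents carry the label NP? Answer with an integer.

6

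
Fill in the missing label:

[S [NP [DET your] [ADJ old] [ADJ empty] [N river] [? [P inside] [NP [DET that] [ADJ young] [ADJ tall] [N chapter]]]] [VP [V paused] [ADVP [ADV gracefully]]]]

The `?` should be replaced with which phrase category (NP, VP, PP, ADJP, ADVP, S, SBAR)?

PP

A constituent whose immediate children are P 'inside', NP is a prepositional phrase: PP.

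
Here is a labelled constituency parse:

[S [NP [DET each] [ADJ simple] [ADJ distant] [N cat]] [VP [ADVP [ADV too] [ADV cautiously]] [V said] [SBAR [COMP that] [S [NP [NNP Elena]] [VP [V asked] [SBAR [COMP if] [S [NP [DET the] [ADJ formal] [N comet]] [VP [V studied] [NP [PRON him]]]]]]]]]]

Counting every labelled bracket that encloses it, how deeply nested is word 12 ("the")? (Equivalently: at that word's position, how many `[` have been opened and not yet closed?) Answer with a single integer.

Counting open brackets not yet closed at "the": [S [VP [SBAR [S [VP [SBAR [S [NP [DET = 9.

9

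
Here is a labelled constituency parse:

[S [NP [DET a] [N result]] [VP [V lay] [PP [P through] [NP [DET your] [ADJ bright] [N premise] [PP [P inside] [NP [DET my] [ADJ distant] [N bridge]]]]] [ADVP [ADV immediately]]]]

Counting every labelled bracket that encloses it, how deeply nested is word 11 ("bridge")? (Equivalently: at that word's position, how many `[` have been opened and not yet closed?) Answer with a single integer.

7

The word sits inside N, which is inside NP, inside PP, inside NP, inside PP, inside VP, inside S — 7 brackets in all.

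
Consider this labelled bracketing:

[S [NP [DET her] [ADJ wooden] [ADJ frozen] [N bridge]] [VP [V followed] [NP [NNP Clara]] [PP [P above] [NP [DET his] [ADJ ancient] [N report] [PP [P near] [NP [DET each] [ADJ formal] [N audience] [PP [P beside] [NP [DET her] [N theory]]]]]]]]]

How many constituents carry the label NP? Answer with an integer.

5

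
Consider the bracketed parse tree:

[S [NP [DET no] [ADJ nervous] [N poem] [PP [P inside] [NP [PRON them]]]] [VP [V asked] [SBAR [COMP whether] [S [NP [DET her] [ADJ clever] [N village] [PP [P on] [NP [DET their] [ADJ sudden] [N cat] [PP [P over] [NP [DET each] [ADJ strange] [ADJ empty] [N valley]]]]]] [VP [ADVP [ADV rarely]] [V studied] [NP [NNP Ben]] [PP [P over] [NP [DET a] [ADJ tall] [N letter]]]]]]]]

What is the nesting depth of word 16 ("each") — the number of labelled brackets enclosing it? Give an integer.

10

The word sits inside DET, which is inside NP, inside PP, inside NP, inside PP, inside NP, inside S, inside SBAR, inside VP, inside S — 10 brackets in all.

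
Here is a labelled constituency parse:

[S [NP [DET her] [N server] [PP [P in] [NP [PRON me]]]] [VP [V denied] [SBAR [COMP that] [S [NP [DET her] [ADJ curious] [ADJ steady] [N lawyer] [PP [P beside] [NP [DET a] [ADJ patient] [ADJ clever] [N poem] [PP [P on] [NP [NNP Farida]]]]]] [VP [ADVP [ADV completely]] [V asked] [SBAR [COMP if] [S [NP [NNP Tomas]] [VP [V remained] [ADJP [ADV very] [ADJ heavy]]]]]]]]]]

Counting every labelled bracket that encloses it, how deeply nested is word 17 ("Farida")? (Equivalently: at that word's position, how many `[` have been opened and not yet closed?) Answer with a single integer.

10

Path from the root down to the word: S → VP → SBAR → S → NP → PP → NP → PP → NP → NNP. That is 10 enclosing brackets.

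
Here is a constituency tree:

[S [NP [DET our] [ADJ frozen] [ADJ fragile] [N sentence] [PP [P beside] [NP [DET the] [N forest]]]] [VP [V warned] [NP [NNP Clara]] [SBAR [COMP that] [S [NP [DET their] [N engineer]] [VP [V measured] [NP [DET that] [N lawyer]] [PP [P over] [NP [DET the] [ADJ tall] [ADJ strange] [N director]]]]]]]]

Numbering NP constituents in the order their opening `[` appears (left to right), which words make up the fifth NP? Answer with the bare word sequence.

that lawyer

In left-to-right order the NP constituents are "our frozen fragile sentence beside the forest"; "the forest"; "Clara"; "their engineer"; "that lawyer"; "the tall strange director". Number 5 is "that lawyer".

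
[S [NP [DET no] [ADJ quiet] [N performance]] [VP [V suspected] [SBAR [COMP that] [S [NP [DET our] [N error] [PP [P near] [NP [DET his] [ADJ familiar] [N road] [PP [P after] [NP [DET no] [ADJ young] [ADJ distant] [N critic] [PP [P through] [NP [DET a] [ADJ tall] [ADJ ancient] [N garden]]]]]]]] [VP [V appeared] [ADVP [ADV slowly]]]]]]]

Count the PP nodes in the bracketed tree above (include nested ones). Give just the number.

The PP constituents are: [PP near his familiar road after no young distant critic through a tall ancient garden]; [PP after no young distant critic through a tall ancient garden]; [PP through a tall ancient garden]. Total: 3.

3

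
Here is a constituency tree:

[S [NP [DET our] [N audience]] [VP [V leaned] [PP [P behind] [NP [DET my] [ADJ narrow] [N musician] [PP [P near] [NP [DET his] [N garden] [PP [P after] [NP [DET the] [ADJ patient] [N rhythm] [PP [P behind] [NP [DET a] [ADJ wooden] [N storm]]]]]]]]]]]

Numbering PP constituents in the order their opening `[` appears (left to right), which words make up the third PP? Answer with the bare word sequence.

after the patient rhythm behind a wooden storm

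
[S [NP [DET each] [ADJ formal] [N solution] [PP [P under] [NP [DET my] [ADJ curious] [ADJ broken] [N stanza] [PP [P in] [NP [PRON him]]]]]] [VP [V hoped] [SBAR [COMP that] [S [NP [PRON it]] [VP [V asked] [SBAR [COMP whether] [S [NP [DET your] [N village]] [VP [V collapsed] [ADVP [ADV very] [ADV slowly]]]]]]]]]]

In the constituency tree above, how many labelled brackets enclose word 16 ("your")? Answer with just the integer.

Path from the root down to the word: S → VP → SBAR → S → VP → SBAR → S → NP → DET. That is 9 enclosing brackets.

9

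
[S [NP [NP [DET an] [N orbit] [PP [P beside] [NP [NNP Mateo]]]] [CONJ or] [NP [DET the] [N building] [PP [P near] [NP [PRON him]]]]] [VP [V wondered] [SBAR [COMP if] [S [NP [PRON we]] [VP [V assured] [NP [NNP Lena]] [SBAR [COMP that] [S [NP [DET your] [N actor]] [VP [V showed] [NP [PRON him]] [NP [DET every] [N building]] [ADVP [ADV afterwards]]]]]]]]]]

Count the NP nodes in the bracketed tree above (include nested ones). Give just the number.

10

Listing each NP by its span: [NP an orbit beside Mateo or the building near him]; [NP an orbit beside Mateo]; [NP Mateo]; [NP the building near him]; [NP him]; [NP we] … — that makes 10.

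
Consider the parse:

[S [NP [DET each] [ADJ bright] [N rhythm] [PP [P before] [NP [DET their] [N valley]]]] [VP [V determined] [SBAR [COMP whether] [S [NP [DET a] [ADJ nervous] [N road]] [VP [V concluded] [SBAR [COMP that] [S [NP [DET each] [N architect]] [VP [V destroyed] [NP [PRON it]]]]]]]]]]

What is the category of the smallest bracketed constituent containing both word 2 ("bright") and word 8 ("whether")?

The smallest bracket enclosing both words is [S each bright rhythm before their valley determined whether a nervous road concluded that each architect destroyed it], so the label is S.

S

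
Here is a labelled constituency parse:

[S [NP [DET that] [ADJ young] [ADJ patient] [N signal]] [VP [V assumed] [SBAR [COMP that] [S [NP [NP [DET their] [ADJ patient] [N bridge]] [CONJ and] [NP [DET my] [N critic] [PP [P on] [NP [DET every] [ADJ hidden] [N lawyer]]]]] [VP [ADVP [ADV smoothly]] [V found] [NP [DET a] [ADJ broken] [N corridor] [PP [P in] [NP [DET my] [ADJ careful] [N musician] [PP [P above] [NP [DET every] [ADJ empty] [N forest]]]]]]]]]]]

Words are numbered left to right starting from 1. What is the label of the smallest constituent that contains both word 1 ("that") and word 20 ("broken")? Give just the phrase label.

The smallest bracket enclosing both words is [S that young patient signal assumed that their patient bridge and my critic on every hidden lawyer smoothly found a broken corridor in my careful musician above every empty forest], so the label is S.

S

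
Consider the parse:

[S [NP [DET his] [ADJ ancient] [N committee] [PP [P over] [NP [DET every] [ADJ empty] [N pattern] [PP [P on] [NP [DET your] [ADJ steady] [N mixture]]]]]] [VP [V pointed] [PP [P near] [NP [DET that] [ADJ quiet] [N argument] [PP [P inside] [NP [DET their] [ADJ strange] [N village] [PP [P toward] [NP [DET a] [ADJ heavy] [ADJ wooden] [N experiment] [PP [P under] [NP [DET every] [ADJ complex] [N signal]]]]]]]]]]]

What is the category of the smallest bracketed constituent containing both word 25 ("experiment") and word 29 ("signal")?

NP

Word 25 lies under S → VP → PP → NP → PP → NP → PP → NP → N; word 29 lies under S → VP → PP → NP → PP → NP → PP → NP → PP → NP → N. The lowest shared node is the NP.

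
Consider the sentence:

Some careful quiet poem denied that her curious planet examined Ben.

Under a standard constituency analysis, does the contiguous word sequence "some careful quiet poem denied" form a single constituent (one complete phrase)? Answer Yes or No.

The sequence begins inside the noun phrase "some careful quiet poem" and ends inside the verb phrase "denied that her curious planet examined Ben"; it crosses a phrase boundary, so no single node in the tree spans exactly those words.

No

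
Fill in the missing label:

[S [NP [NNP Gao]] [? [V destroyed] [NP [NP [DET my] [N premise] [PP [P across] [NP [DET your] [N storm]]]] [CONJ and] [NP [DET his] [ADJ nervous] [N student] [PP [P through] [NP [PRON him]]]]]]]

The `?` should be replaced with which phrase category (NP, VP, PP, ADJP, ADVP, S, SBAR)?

VP

A constituent whose immediate children are V 'destroyed', NP is a verb phrase: VP.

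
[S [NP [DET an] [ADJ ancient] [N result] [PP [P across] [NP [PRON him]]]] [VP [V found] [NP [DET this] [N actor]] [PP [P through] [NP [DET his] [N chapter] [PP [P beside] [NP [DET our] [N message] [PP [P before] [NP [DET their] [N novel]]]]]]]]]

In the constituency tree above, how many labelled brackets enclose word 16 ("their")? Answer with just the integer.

Counting open brackets not yet closed at "their": [S [VP [PP [NP [PP [NP [PP [NP [DET = 9.

9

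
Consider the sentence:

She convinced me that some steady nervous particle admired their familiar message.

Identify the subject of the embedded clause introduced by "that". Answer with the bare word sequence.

The subject of the embedded clause introduced by "that" is the NP immediately before the verb "admired": "some steady nervous particle".

some steady nervous particle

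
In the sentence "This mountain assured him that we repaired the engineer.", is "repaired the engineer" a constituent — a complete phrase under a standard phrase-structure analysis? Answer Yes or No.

Yes

These words form the whole verb phrase headed by "repaired", so yes — one constituent.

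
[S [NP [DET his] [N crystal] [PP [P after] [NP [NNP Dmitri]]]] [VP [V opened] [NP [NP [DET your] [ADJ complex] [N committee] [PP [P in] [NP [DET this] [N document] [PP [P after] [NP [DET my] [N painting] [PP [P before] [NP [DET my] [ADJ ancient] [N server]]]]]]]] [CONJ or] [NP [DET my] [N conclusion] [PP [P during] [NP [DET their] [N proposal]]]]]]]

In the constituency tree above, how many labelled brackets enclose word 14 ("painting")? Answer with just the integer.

9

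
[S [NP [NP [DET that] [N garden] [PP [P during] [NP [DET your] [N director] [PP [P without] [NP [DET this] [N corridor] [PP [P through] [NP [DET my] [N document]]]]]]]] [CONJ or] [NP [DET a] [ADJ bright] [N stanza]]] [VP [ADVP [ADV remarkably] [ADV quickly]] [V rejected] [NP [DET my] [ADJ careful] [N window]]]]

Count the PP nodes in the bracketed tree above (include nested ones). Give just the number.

3

Scanning left to right, an opening `[PP` appears at word positions 3, 6, 9 — 3 in total.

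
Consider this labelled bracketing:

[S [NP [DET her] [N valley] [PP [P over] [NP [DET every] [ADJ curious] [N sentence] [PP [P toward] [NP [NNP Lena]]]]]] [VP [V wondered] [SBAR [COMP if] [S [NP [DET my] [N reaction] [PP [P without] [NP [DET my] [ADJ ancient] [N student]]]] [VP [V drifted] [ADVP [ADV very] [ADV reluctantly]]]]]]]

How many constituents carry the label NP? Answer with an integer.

5

Listing each NP by its span: [NP her valley over every curious sentence toward Lena]; [NP every curious sentence toward Lena]; [NP Lena]; [NP my reaction without my ancient student]; [NP my ancient student] — that makes 5.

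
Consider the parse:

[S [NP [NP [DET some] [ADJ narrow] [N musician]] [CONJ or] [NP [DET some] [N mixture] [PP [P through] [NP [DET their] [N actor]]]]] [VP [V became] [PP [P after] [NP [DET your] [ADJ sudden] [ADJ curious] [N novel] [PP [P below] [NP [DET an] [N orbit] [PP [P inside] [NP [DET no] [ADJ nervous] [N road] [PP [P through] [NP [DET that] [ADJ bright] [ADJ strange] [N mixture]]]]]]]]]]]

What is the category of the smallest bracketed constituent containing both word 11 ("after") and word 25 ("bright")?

PP

The smallest bracket enclosing both words is [PP after your sudden curious novel below an orbit inside no nervous road through that bright strange mixture], so the label is PP.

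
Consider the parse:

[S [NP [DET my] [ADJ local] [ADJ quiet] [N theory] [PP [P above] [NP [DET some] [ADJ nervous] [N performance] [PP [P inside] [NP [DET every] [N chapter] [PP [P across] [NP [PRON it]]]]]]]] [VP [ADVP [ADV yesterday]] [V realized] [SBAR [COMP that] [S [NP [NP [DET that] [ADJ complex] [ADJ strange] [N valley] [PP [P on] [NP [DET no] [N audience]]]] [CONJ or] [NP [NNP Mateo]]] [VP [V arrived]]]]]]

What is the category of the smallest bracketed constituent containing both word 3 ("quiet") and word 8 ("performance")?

The smallest bracket enclosing both words is [NP my local quiet theory above some nervous performance inside every chapter across it], so the label is NP.

NP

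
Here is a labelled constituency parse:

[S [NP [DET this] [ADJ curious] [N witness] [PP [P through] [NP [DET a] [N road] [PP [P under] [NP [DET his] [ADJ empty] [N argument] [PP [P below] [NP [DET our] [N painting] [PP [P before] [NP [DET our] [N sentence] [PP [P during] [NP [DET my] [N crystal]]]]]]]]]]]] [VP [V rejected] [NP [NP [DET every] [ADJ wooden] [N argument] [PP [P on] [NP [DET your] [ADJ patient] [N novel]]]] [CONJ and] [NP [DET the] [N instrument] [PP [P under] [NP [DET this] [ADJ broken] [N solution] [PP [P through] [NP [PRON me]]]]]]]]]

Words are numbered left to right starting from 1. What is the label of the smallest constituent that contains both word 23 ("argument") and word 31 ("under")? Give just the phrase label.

NP

Word 23 lies under S → VP → NP → NP → N; word 31 lies under S → VP → NP → NP → PP → P. The lowest shared node is the NP.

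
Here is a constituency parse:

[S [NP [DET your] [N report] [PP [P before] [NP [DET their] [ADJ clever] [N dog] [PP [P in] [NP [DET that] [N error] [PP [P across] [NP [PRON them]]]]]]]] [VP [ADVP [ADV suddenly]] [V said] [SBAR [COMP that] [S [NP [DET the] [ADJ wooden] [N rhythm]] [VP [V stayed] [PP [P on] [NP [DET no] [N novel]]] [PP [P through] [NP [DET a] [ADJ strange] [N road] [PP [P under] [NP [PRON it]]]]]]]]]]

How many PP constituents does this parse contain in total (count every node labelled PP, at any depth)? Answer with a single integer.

Listing each PP by its span: [PP before their clever dog in that error across them]; [PP in that error across them]; [PP across them]; [PP on no novel]; [PP through a strange road under it]; [PP under it] — that makes 6.

6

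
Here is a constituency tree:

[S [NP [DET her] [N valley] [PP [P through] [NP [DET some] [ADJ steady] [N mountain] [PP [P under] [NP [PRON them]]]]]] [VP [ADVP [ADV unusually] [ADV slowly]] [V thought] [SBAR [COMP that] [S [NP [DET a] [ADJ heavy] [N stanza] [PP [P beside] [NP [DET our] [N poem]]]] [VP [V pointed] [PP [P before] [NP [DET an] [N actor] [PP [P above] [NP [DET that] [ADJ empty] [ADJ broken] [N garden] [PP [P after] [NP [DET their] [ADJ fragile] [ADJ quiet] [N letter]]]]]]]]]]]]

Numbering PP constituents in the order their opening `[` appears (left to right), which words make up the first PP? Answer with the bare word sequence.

through some steady mountain under them

Opening `[PP` markers occur at word positions 3, 7, 16, 20, 23, 28; the first of these opens the constituent [PP through some steady mountain under them].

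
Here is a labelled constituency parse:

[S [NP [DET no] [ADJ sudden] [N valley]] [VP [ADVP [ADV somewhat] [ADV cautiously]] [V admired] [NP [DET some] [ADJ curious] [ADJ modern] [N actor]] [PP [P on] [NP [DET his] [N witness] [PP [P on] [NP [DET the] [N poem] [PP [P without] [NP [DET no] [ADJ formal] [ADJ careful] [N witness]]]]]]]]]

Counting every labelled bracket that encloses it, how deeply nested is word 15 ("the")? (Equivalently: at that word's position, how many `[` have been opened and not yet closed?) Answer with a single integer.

The word sits inside DET, which is inside NP, inside PP, inside NP, inside PP, inside VP, inside S — 7 brackets in all.

7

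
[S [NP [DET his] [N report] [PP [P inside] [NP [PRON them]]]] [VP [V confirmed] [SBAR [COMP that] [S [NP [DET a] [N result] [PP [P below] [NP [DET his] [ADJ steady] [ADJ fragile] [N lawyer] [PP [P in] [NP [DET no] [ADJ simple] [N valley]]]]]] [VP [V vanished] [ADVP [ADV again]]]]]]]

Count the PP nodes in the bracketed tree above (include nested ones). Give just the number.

Listing each PP by its span: [PP inside them]; [PP below his steady fragile lawyer in no simple valley]; [PP in no simple valley] — that makes 3.

3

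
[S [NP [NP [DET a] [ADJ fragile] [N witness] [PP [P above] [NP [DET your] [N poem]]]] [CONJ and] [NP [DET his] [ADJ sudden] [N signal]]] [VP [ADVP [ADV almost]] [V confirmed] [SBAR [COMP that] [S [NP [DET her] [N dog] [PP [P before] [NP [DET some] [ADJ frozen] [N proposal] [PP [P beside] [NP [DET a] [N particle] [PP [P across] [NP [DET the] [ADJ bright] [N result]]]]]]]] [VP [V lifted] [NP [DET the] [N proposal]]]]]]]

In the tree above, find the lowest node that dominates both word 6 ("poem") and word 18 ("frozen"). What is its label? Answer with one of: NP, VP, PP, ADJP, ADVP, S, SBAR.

The smallest bracket enclosing both words is [S a fragile witness above your poem and his sudden signal almost confirmed that her dog before some frozen proposal beside a particle across the bright result lifted the proposal], so the label is S.

S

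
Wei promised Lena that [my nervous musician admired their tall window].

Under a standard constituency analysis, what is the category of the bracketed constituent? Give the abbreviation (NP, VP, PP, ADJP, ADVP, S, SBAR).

S

"admired" is the head of the bracketed span, so the span is a clause: S.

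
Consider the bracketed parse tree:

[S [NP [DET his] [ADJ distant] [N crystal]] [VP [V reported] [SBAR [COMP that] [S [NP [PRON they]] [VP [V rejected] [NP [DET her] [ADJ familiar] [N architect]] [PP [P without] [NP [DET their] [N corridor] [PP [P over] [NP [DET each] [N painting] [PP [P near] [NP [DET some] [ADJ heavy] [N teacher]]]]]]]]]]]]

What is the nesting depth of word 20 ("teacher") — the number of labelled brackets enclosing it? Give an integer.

Path from the root down to the word: S → VP → SBAR → S → VP → PP → NP → PP → NP → PP → NP → N. That is 12 enclosing brackets.

12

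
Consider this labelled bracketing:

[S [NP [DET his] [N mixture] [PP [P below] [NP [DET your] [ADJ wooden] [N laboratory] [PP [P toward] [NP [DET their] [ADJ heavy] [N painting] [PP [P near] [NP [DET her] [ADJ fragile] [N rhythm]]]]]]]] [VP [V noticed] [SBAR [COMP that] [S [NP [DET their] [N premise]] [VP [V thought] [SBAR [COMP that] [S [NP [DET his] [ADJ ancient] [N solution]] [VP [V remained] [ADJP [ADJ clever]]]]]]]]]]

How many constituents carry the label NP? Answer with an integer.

6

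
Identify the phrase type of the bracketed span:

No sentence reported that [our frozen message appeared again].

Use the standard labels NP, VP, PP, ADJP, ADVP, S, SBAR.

The span is built around the head "appeared" — a clause (S).

S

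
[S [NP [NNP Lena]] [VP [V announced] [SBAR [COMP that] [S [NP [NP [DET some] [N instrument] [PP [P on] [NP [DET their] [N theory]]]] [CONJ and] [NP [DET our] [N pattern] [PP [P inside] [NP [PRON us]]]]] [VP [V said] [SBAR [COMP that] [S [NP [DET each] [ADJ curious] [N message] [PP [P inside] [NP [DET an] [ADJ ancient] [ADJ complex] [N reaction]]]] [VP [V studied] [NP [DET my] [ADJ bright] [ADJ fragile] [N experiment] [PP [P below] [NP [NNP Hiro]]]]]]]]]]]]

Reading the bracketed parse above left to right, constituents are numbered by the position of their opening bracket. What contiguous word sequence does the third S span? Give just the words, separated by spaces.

each curious message inside an ancient complex reaction studied my bright fragile experiment below Hiro

In left-to-right order the S constituents are "Lena announced that some instrument on their theory and our pattern inside us said that each curious message inside an ancient complex reaction studied my bright fragile experiment below Hiro"; "some instrument on their theory and our pattern inside us said that each curious message inside an ancient complex reaction studied my bright fragile experiment below Hiro"; "each curious message inside an ancient complex reaction studied my bright fragile experiment below Hiro". Number 3 is "each curious message inside an ancient complex reaction studied my bright fragile experiment below Hiro".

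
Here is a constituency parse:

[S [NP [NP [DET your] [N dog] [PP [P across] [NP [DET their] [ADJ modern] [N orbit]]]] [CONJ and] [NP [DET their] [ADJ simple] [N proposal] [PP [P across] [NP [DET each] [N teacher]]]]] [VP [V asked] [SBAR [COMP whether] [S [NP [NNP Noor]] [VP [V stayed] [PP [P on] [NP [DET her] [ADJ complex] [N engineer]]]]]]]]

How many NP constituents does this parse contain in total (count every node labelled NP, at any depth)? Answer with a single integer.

Listing each NP by its span: [NP your dog across their modern orbit and their simple proposal across each teacher]; [NP your dog across their modern orbit]; [NP their modern orbit]; [NP their simple proposal across each teacher]; [NP each teacher]; [NP Noor] … — that makes 7.

7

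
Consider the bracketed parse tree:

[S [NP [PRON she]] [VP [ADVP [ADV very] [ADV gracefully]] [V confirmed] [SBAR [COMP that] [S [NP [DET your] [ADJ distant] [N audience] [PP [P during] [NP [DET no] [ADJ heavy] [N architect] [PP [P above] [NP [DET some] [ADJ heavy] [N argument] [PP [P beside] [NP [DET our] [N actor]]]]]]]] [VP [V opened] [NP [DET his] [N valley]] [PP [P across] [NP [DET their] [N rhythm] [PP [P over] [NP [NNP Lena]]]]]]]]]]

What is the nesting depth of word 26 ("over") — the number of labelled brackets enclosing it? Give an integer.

9

The word sits inside P, which is inside PP, inside NP, inside PP, inside VP, inside S, inside SBAR, inside VP, inside S — 9 brackets in all.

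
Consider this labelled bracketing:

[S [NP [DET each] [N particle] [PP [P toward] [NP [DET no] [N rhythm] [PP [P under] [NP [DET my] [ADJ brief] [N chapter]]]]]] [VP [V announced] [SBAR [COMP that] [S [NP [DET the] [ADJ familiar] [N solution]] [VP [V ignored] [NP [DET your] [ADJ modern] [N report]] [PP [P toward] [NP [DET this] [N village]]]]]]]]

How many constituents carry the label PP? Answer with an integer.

3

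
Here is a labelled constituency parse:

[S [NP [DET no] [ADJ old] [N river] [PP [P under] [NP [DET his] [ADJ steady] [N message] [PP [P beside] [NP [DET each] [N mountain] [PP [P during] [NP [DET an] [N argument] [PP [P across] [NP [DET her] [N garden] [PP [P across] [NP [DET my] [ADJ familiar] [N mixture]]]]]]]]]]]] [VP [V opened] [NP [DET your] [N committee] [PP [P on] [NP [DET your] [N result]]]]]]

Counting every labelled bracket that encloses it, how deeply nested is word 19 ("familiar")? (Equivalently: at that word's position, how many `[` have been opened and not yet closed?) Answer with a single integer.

The word sits inside ADJ, which is inside NP, inside PP, inside NP, inside PP, inside NP, inside PP, inside NP, inside PP, inside NP, inside PP, inside NP, inside S — 13 brackets in all.

13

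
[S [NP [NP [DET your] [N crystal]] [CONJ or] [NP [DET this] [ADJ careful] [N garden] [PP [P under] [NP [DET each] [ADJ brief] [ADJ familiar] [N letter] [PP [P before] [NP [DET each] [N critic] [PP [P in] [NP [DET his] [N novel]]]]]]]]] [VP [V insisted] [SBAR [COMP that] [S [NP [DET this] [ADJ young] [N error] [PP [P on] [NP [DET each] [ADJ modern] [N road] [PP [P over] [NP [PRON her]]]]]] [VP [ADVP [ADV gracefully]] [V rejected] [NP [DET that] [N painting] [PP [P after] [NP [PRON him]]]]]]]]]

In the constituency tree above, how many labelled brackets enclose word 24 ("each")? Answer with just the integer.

8

Path from the root down to the word: S → VP → SBAR → S → NP → PP → NP → DET. That is 8 enclosing brackets.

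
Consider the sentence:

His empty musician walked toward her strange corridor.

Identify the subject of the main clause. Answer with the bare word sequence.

his empty musician

"his empty musician" is the NP that combines with the VP headed by "walked" to form the main clause — the subject.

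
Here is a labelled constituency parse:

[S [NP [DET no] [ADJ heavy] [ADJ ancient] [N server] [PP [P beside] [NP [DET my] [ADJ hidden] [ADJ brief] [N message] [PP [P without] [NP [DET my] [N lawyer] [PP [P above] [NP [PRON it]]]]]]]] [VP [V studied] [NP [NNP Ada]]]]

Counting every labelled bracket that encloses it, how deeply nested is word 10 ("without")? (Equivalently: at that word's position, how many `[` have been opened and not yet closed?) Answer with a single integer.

Counting open brackets not yet closed at "without": [S [NP [PP [NP [PP [P = 6.

6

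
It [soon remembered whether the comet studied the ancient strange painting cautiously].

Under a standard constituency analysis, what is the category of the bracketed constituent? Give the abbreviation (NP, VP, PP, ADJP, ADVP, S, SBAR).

VP

"remembered" is the head of the bracketed span, so the span is a verb phrase: VP.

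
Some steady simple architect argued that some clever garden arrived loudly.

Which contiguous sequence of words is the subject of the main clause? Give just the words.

some steady simple architect

The subject of the main clause is the NP immediately before the verb "argued": "some steady simple architect".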